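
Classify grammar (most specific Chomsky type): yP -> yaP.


LHS has context (more than one symbol) and |LHS| ≤ |RHS|
Classification: Type 1 (Context-Sensitive)


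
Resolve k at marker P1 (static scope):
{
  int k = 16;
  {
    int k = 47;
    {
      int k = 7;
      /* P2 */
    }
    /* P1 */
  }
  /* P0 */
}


k declared in the same block as P1
k = 47


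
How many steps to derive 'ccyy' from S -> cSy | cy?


Derivation: S => cSy => ccyy
Steps: 2


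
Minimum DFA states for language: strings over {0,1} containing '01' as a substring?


KMP-style automaton: 2 progress states + 1 absorbing accept = 3
Minimal DFA: 3 states


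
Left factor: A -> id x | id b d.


Common prefix: 'id'
Factored: A -> id A', A' -> x | b d


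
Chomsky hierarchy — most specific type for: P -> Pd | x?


Left-linear: every RHS is a terminal or one nonterminal followed by a terminal
Classification: Type 3 (Regular)


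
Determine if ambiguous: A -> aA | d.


right-linear, alternatives start with distinct terminals 'a' vs 'd': unique leftmost derivation
Unambiguous


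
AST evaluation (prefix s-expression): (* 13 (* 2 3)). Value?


Evaluate inner: (* 2 3) = 6
Evaluate root: (* 13 6) = 78
Result: 78


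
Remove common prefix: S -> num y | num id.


Common prefix: 'num'
Factored: S -> num S', S' -> y | id


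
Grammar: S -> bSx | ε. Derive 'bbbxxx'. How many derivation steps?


Derivation: S => bSx => bbSxx => bbbSxxx => bbbxxx
Steps: 4


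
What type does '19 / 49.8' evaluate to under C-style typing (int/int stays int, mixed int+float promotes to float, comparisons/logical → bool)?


Operand types: int / float
Rule: mixed int/float promotes to float; int/int stays int
Result type: float


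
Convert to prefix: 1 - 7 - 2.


left-to-right (same/higher precedence on left): tree is (- (- 1 7) 2)
Prefix: - - 1 7 2


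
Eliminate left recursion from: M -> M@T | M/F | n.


Left-recursive alternatives: M@T, M/F; non-recursive: n
Introduce M': M -> nM', M' -> @TM' | /FM' | ε


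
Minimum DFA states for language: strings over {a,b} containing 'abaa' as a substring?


KMP-style automaton: 4 progress states + 1 absorbing accept = 5
Minimal DFA: 5 states


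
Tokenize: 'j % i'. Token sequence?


Scan left to right, longest-match per lexeme
Tokens: ID(j), OP(%), ID(i)


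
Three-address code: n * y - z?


Break into single-operator statements:
t1 = n * y
t2 = t1 - z


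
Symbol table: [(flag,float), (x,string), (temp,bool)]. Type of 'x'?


Lookup 'x' → type string


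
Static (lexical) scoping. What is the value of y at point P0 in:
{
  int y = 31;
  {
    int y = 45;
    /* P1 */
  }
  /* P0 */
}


y declared in the same block as P0
y = 31


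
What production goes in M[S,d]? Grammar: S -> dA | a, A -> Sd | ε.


For [S, d]: 'd' ∈ FIRST(dA)
Entry: S -> dA


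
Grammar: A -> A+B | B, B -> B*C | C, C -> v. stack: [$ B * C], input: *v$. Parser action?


handle 'B*C' on top
Action: reduce (B -> B*C)


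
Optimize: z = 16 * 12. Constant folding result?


16 * 12 = 192 at compile time
Optimized: z = 192


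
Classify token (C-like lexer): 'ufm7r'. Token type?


Pattern: letter/underscore followed by alphanumerics, not a keyword
Type: IDENTIFIER


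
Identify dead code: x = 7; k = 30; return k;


x is assigned but never read
Dead: 'x = 7'


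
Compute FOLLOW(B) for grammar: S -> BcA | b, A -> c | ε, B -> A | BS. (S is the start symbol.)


$ ∈ FOLLOW(S). For each A -> αBβ: add FIRST(β)\{ε} to FOLLOW(B); if β nullable, add FOLLOW(A).
FOLLOW(B) = {b, c}


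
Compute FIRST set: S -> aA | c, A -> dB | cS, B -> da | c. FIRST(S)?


Per alternative of S: FIRST(aA) = {a}; FIRST(c) = {c}
FIRST(S) = {a, c}


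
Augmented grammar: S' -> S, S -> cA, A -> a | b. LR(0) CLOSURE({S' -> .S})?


Start: S' -> .S
For each item with dot before a nonterminal B, add B -> .γ for every B-production
Closure: [S' -> .S, S -> .cA]


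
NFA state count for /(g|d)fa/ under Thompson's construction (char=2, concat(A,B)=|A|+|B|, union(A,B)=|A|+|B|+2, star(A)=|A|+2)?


Syntax tree has 4 char leaf(s), 1 union(s), 0 star(s)
chars contribute 4×2 = 8; each union adds +2; each star adds +2
Total: 8 + 2 + 0 = 10 states


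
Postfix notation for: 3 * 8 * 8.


Left to right (same or higher precedence on left)
Postfix: 3 8 * 8 *


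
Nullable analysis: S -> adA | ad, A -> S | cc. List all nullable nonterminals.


A nonterminal is nullable iff some alternative derives ε (directly, or every symbol in it is nullable)
Nullable: {}


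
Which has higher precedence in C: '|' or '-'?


'-' is additive (level 9); '|' is bitwise OR (level 3)
Higher level binds tighter
'-' has higher precedence than '|'


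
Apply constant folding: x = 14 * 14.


14 * 14 = 196 at compile time
Optimized: x = 196


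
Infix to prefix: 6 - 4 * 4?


'*' binds tighter: tree is (- 6 (* 4 4))
Prefix: - 6 * 4 4


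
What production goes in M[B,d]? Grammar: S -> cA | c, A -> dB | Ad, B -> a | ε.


For [B, d]: ε is nullable and 'd' ∈ FOLLOW(B)
Entry: B -> ε


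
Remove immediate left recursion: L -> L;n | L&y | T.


Left-recursive alternatives: L;n, L&y; non-recursive: T
Introduce L': L -> TL', L' -> ;nL' | &yL' | ε


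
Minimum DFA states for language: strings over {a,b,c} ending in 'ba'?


Track the longest suffix of input matching a prefix of 'ba': 3 classes (prefixes of length 0..2)
Minimal DFA: 3 states


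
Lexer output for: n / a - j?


Scan left to right, longest-match per lexeme
Tokens: ID(n), OP(/), ID(a), OP(-), ID(j)


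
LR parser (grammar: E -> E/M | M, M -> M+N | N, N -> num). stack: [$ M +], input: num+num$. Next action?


no handle; shift 'num'
Action: shift


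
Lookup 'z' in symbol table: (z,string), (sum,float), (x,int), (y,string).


Lookup 'z' → type string


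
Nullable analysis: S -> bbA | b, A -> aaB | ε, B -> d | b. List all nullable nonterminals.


A nonterminal is nullable iff some alternative derives ε (directly, or every symbol in it is nullable)
Nullable: {A}


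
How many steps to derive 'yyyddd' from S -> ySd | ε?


Derivation: S => ySd => yySdd => yyySddd => yyyddd
Steps: 4


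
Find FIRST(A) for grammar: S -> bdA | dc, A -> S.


Per alternative of A: FIRST(S) = {b, d}
FIRST(A) = {b, d}


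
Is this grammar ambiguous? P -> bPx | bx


balanced b^n…x^n: each string has a unique parse
Unambiguous


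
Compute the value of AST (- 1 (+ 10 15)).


Evaluate inner: (+ 10 15) = 25
Evaluate root: (- 1 25) = -24
Result: -24


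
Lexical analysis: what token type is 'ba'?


Pattern: letter/underscore followed by alphanumerics, not a keyword
Type: IDENTIFIER


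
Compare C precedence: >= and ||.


'>=' is relational (level 7); '||' is logical OR (level 1)
Higher level binds tighter
'>=' has higher precedence than '||'


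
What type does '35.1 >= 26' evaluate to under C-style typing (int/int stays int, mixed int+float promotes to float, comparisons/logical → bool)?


Operand types: float >= int
Rule: comparison yields bool
Result type: bool


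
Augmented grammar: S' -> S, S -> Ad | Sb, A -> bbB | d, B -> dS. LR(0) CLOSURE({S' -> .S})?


Start: S' -> .S
For each item with dot before a nonterminal B, add B -> .γ for every B-production
Closure: [S' -> .S, S -> .Ad, S -> .Sb, A -> .bbB, A -> .d]


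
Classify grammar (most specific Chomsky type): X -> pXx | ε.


Single nonterminal LHS, but p^n x^n is not regular
Classification: Type 2 (Context-Free)


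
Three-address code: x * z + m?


Break into single-operator statements:
t1 = x * z
t2 = t1 + m


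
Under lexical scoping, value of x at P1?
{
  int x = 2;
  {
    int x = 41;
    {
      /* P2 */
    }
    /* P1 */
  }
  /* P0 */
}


x declared in the same block as P1
x = 41


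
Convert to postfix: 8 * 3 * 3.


Left to right (same or higher precedence on left)
Postfix: 8 3 * 3 *


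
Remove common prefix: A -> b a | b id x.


Common prefix: 'b'
Factored: A -> b A', A' -> a | id x


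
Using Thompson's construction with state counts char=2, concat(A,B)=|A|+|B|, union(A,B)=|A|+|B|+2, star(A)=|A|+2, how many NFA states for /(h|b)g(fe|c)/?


Syntax tree has 6 char leaf(s), 2 union(s), 0 star(s)
chars contribute 6×2 = 12; each union adds +2; each star adds +2
Total: 12 + 4 + 0 = 16 states


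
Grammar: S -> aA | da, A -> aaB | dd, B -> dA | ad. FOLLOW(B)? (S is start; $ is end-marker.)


$ ∈ FOLLOW(S). For each A -> αBβ: add FIRST(β)\{ε} to FOLLOW(B); if β nullable, add FOLLOW(A).
FOLLOW(B) = {$}


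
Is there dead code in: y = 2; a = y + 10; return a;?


y is read by a's definition; a is returned
No dead code


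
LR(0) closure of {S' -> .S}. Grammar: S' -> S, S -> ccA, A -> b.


Start: S' -> .S
For each item with dot before a nonterminal B, add B -> .γ for every B-production
Closure: [S' -> .S, S -> .ccA]


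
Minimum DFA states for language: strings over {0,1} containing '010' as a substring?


KMP-style automaton: 3 progress states + 1 absorbing accept = 4
Minimal DFA: 4 states


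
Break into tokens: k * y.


Scan left to right, longest-match per lexeme
Tokens: ID(k), OP(*), ID(y)


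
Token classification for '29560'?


Pattern: digits only
Type: INTEGER_LITERAL


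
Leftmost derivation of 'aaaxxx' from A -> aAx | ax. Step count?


Derivation: A => aAx => aaAxx => aaaxxx
Steps: 3


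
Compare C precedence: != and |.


'!=' is equality (level 6); '|' is bitwise OR (level 3)
Higher level binds tighter
'!=' has higher precedence than '|'


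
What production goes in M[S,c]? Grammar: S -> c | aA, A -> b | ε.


For [S, c]: 'c' ∈ FIRST(c)
Entry: S -> c


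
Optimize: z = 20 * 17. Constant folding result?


20 * 17 = 340 at compile time
Optimized: z = 340


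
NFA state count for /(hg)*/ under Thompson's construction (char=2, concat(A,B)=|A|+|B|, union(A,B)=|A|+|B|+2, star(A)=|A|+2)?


Syntax tree has 2 char leaf(s), 0 union(s), 1 star(s)
chars contribute 2×2 = 4; each union adds +2; each star adds +2
Total: 4 + 0 + 2 = 6 states


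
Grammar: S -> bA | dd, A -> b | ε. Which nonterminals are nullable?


A nonterminal is nullable iff some alternative derives ε (directly, or every symbol in it is nullable)
Nullable: {A}


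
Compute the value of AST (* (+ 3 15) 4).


Evaluate inner: (+ 3 15) = 18
Evaluate root: (* 18 4) = 72
Result: 72


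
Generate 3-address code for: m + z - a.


Break into single-operator statements:
t1 = m + z
t2 = t1 - a


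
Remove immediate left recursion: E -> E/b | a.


Left-recursive alternatives: E/b; non-recursive: a
Introduce E': E -> aE', E' -> /bE' | ε


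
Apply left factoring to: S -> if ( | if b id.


Common prefix: 'if'
Factored: S -> if S', S' -> ( | b id


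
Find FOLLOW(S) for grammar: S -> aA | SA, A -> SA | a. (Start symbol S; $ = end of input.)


$ ∈ FOLLOW(S). For each A -> αBβ: add FIRST(β)\{ε} to FOLLOW(B); if β nullable, add FOLLOW(A).
FOLLOW(S) = {$, a}


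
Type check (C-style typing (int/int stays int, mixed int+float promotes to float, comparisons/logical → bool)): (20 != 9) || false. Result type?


Operand types: bool || bool
Rule: logical operators take bool operands and yield bool
Result type: bool


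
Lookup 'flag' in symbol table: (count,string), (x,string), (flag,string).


Lookup 'flag' → type string


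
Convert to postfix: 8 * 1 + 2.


Left to right (same or higher precedence on left)
Postfix: 8 1 * 2 +


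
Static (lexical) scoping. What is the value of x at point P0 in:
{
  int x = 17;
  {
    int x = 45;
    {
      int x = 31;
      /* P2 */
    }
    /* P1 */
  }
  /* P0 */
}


x declared in the same block as P0
x = 17


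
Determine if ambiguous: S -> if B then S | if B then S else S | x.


dangling else: 'if B then if B then x else x' parses two ways
Ambiguous


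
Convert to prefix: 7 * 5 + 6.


left-to-right (same/higher precedence on left): tree is (+ (* 7 5) 6)
Prefix: + * 7 5 6


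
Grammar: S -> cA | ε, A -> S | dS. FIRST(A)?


Per alternative of A: FIRST(S) = {c, ε}; FIRST(dS) = {d}
FIRST(A) = {c, d, ε}


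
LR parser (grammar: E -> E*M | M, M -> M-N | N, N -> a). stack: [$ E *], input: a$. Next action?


no handle ('E*' is not any RHS); shift 'a'
Action: shift


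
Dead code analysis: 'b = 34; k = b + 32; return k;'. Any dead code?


b is read by k's definition; k is returned
No dead code


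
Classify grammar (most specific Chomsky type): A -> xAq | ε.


Single nonterminal LHS, but x^n q^n is not regular
Classification: Type 2 (Context-Free)


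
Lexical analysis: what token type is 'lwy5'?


Pattern: letter/underscore followed by alphanumerics, not a keyword
Type: IDENTIFIER


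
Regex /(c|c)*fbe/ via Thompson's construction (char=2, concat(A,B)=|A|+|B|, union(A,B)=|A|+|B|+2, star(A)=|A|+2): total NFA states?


Syntax tree has 5 char leaf(s), 1 union(s), 1 star(s)
chars contribute 5×2 = 10; each union adds +2; each star adds +2
Total: 10 + 2 + 2 = 14 states


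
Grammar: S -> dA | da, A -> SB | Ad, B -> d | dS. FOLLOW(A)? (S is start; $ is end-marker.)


$ ∈ FOLLOW(S). For each A -> αBβ: add FIRST(β)\{ε} to FOLLOW(B); if β nullable, add FOLLOW(A).
FOLLOW(A) = {$, d}


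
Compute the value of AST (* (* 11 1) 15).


Evaluate inner: (* 11 1) = 11
Evaluate root: (* 11 15) = 165
Result: 165


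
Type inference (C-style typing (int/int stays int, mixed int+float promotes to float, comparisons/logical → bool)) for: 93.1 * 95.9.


Operand types: float * float
Rule: mixed int/float promotes to float; int/int stays int
Result type: float


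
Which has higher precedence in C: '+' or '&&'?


'+' is additive (level 9); '&&' is logical AND (level 2)
Higher level binds tighter
'+' has higher precedence than '&&'


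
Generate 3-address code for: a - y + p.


Break into single-operator statements:
t1 = a - y
t2 = t1 + p


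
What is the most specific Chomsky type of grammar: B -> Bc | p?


Left-linear: every RHS is a terminal or one nonterminal followed by a terminal
Classification: Type 3 (Regular)


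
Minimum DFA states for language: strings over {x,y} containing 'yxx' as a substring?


KMP-style automaton: 3 progress states + 1 absorbing accept = 4
Minimal DFA: 4 states


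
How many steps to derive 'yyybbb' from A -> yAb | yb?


Derivation: A => yAb => yyAbb => yyybbb
Steps: 3


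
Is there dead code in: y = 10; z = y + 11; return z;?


y is read by z's definition; z is returned
No dead code


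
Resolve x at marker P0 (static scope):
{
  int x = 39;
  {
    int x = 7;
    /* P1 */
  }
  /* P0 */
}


x declared in the same block as P0
x = 39


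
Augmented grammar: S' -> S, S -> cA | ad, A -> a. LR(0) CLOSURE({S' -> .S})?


Start: S' -> .S
For each item with dot before a nonterminal B, add B -> .γ for every B-production
Closure: [S' -> .S, S -> .cA, S -> .ad]


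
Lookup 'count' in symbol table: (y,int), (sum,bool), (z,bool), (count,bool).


Lookup 'count' → type bool


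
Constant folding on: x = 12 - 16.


12 - 16 = -4 at compile time
Optimized: x = -4


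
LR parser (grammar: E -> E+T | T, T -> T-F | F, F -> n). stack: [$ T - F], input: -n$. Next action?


handle 'T-F' on top
Action: reduce (T -> T-F)


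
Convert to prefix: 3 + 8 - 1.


left-to-right (same/higher precedence on left): tree is (- (+ 3 8) 1)
Prefix: - + 3 8 1


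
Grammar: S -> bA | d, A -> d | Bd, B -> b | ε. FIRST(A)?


Per alternative of A: FIRST(d) = {d}; FIRST(Bd) = {b, d}
FIRST(A) = {b, d}


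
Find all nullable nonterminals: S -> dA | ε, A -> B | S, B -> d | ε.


A nonterminal is nullable iff some alternative derives ε (directly, or every symbol in it is nullable)
Nullable: {A, B, S}


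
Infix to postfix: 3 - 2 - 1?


Left to right (same or higher precedence on left)
Postfix: 3 2 - 1 -


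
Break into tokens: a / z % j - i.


Scan left to right, longest-match per lexeme
Tokens: ID(a), OP(/), ID(z), OP(%), ID(j), OP(-), ID(i)


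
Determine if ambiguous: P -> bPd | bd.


balanced b^n…d^n: each string has a unique parse
Unambiguous


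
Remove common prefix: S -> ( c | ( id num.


Common prefix: '('
Factored: S -> ( S', S' -> c | id num


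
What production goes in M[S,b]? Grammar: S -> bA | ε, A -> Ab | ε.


For [S, b]: 'b' ∈ FIRST(bA)
Entry: S -> bA


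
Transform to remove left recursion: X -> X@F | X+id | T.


Left-recursive alternatives: X@F, X+id; non-recursive: T
Introduce X': X -> TX', X' -> @FX' | +idX' | ε


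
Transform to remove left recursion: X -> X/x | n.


Left-recursive alternatives: X/x; non-recursive: n
Introduce X': X -> nX', X' -> /xX' | ε


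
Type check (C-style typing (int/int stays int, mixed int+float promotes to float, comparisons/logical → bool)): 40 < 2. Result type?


Operand types: int < int
Rule: comparison yields bool
Result type: bool


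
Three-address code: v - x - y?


Break into single-operator statements:
t1 = v - x
t2 = t1 - y


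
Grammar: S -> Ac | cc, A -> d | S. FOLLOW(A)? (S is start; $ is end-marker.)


$ ∈ FOLLOW(S). For each A -> αBβ: add FIRST(β)\{ε} to FOLLOW(B); if β nullable, add FOLLOW(A).
FOLLOW(A) = {c}


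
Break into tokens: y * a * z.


Scan left to right, longest-match per lexeme
Tokens: ID(y), OP(*), ID(a), OP(*), ID(z)


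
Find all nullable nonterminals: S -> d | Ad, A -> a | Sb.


A nonterminal is nullable iff some alternative derives ε (directly, or every symbol in it is nullable)
Nullable: {}


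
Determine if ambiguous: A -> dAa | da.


balanced d^n…a^n: each string has a unique parse
Unambiguous


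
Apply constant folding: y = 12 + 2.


12 + 2 = 14 at compile time
Optimized: y = 14


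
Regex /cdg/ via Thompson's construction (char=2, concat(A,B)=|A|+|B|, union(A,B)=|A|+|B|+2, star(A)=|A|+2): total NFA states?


Syntax tree has 3 char leaf(s), 0 union(s), 0 star(s)
chars contribute 3×2 = 6; each union adds +2; each star adds +2
Total: 6 + 0 + 0 = 6 states


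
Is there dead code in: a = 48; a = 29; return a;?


first assignment to a is overwritten before any read
Dead: 'a = 48'


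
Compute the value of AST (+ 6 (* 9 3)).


Evaluate inner: (* 9 3) = 27
Evaluate root: (+ 6 27) = 33
Result: 33


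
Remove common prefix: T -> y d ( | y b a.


Common prefix: 'y'
Factored: T -> y T', T' -> d ( | b a


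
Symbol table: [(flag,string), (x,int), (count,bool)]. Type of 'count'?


Lookup 'count' → type bool


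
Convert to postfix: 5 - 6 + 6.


Left to right (same or higher precedence on left)
Postfix: 5 6 - 6 +


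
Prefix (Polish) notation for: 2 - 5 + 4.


left-to-right (same/higher precedence on left): tree is (+ (- 2 5) 4)
Prefix: + - 2 5 4


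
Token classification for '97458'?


Pattern: digits only
Type: INTEGER_LITERAL


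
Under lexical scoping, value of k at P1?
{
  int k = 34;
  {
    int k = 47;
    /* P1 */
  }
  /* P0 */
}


k declared in the same block as P1
k = 47


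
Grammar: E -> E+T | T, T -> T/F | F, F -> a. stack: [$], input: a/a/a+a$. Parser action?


no handle on stack; shift 'a'
Action: shift


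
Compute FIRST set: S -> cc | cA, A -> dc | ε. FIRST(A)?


Per alternative of A: FIRST(dc) = {d}; FIRST(ε) = {ε}
FIRST(A) = {d, ε}


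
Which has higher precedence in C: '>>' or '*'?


'*' is multiplicative (level 10); '>>' is shift (level 8)
Higher level binds tighter
'*' has higher precedence than '>>'


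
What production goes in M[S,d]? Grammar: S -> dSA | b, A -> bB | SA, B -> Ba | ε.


For [S, d]: 'd' ∈ FIRST(dSA)
Entry: S -> dSA


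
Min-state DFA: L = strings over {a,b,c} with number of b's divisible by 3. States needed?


Track (count of b) mod 3: states 0..2, accept at 0
Minimal DFA: 3 states


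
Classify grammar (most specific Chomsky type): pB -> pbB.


LHS has context (more than one symbol) and |LHS| ≤ |RHS|
Classification: Type 1 (Context-Sensitive)


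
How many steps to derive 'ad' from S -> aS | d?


Derivation: S => aS => ad
Steps: 2


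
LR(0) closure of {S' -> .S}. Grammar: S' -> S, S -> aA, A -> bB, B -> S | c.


Start: S' -> .S
For each item with dot before a nonterminal B, add B -> .γ for every B-production
Closure: [S' -> .S, S -> .aA]


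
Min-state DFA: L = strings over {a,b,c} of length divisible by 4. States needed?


Track length mod 4: states 0..3, accept at 0
Minimal DFA: 4 states


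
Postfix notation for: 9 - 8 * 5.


* has higher precedence, evaluate 8*5 first
Postfix: 9 8 5 * -


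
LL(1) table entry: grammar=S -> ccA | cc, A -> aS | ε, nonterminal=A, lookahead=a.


For [A, a]: 'a' ∈ FIRST(aS)
Entry: A -> aS


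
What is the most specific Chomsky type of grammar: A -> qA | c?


Right-linear: every RHS is a terminal or a terminal followed by one nonterminal
Classification: Type 3 (Regular)


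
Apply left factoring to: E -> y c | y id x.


Common prefix: 'y'
Factored: E -> y E', E' -> c | id x


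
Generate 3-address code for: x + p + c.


Break into single-operator statements:
t1 = x + p
t2 = t1 + c


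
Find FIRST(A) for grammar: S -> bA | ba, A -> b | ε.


Per alternative of A: FIRST(b) = {b}; FIRST(ε) = {ε}
FIRST(A) = {b, ε}


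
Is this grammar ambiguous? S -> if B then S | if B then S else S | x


dangling else: 'if B then if B then x else x' parses two ways
Ambiguous


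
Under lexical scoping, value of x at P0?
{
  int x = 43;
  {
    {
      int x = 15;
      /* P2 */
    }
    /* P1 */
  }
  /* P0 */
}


x declared in the same block as P0
x = 43


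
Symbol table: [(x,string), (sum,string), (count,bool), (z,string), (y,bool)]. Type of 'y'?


Lookup 'y' → type bool


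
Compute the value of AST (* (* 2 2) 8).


Evaluate inner: (* 2 2) = 4
Evaluate root: (* 4 8) = 32
Result: 32


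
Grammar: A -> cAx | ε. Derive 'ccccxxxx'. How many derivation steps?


Derivation: A => cAx => ccAxx => cccAxxx => ccccAxxxx => ccccxxxx
Steps: 5


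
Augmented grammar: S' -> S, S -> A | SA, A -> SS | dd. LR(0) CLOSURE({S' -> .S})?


Start: S' -> .S
For each item with dot before a nonterminal B, add B -> .γ for every B-production
Closure: [S' -> .S, S -> .A, S -> .SA, A -> .SS, A -> .dd]


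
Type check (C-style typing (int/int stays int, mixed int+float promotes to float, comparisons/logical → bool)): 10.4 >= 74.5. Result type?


Operand types: float >= float
Rule: comparison yields bool
Result type: bool


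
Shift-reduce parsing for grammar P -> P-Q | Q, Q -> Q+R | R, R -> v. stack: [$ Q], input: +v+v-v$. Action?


shift '+' to continue Q -> Q+R
Action: shift


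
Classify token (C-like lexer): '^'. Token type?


Pattern: operator symbol
Type: OPERATOR


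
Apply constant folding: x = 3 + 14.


3 + 14 = 17 at compile time
Optimized: x = 17


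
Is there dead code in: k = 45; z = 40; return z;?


k is assigned but never read
Dead: 'k = 45'


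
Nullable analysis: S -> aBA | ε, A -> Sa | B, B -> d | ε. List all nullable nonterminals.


A nonterminal is nullable iff some alternative derives ε (directly, or every symbol in it is nullable)
Nullable: {A, B, S}


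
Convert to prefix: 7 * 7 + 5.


left-to-right (same/higher precedence on left): tree is (+ (* 7 7) 5)
Prefix: + * 7 7 5


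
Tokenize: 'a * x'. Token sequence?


Scan left to right, longest-match per lexeme
Tokens: ID(a), OP(*), ID(x)


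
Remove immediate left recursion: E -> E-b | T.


Left-recursive alternatives: E-b; non-recursive: T
Introduce E': E -> TE', E' -> -bE' | ε


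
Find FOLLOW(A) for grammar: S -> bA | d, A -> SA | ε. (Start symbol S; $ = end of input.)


$ ∈ FOLLOW(S). For each A -> αBβ: add FIRST(β)\{ε} to FOLLOW(B); if β nullable, add FOLLOW(A).
FOLLOW(A) = {$, b, d}


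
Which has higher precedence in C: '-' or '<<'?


'-' is additive (level 9); '<<' is shift (level 8)
Higher level binds tighter
'-' has higher precedence than '<<'


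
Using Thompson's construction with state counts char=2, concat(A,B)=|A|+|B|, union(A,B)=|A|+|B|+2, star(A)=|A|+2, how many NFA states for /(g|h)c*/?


Syntax tree has 3 char leaf(s), 1 union(s), 1 star(s)
chars contribute 3×2 = 6; each union adds +2; each star adds +2
Total: 6 + 2 + 2 = 10 states


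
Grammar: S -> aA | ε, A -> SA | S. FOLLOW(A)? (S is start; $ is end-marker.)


$ ∈ FOLLOW(S). For each A -> αBβ: add FIRST(β)\{ε} to FOLLOW(B); if β nullable, add FOLLOW(A).
FOLLOW(A) = {$, a}


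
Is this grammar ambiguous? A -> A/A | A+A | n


'n/n+n' has two parse trees (no precedence encoded between / and +)
Ambiguous


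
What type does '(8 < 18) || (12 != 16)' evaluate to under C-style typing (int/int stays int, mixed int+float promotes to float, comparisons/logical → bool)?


Operand types: bool || bool
Rule: logical operators take bool operands and yield bool
Result type: bool


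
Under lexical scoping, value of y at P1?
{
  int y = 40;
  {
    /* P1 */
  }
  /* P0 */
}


P1's block does not declare y; resolves to the enclosing declaration at depth 0
y = 40


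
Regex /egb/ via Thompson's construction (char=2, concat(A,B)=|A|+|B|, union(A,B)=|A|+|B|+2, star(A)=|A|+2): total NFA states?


Syntax tree has 3 char leaf(s), 0 union(s), 0 star(s)
chars contribute 3×2 = 6; each union adds +2; each star adds +2
Total: 6 + 0 + 0 = 6 states


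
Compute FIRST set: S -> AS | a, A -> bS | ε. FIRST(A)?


Per alternative of A: FIRST(bS) = {b}; FIRST(ε) = {ε}
FIRST(A) = {b, ε}


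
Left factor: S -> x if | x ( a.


Common prefix: 'x'
Factored: S -> x S', S' -> if | ( a


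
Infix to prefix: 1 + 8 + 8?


left-to-right (same/higher precedence on left): tree is (+ (+ 1 8) 8)
Prefix: + + 1 8 8


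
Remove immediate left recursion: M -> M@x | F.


Left-recursive alternatives: M@x; non-recursive: F
Introduce M': M -> FM', M' -> @xM' | ε


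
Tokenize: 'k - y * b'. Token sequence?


Scan left to right, longest-match per lexeme
Tokens: ID(k), OP(-), ID(y), OP(*), ID(b)


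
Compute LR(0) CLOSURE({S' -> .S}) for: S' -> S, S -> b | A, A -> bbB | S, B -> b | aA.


Start: S' -> .S
For each item with dot before a nonterminal B, add B -> .γ for every B-production
Closure: [S' -> .S, S -> .b, S -> .A, A -> .bbB, A -> .S]


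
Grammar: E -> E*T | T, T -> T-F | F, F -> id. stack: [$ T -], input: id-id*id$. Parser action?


no handle; shift 'id'
Action: shift


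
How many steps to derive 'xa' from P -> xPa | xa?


Derivation: P => xa
Steps: 1


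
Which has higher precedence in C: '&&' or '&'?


'&' is bitwise AND (level 5); '&&' is logical AND (level 2)
Higher level binds tighter
'&' has higher precedence than '&&'


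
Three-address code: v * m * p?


Break into single-operator statements:
t1 = v * m
t2 = t1 * p


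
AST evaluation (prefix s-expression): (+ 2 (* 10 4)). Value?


Evaluate inner: (* 10 4) = 40
Evaluate root: (+ 2 40) = 42
Result: 42


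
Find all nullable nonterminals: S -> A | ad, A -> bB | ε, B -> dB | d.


A nonterminal is nullable iff some alternative derives ε (directly, or every symbol in it is nullable)
Nullable: {A, S}


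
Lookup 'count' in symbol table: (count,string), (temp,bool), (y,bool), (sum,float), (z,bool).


Lookup 'count' → type string


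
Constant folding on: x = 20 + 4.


20 + 4 = 24 at compile time
Optimized: x = 24


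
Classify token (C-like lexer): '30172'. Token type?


Pattern: digits only
Type: INTEGER_LITERAL


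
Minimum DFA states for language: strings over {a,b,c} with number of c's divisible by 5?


Track (count of c) mod 5: states 0..4, accept at 0
Minimal DFA: 5 states


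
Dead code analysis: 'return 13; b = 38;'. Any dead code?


statement follows a return and is unreachable
Dead: 'b = 38'


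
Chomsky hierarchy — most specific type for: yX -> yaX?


LHS has context (more than one symbol) and |LHS| ≤ |RHS|
Classification: Type 1 (Context-Sensitive)


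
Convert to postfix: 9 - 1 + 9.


Left to right (same or higher precedence on left)
Postfix: 9 1 - 9 +


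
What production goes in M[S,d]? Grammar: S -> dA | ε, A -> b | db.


For [S, d]: 'd' ∈ FIRST(dA)
Entry: S -> dA


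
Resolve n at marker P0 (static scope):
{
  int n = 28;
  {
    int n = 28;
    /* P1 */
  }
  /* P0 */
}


n declared in the same block as P0
n = 28


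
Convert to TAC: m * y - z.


Break into single-operator statements:
t1 = m * y
t2 = t1 - z


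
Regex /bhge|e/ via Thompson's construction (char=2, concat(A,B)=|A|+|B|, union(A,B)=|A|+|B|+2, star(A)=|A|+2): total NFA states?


Syntax tree has 5 char leaf(s), 1 union(s), 0 star(s)
chars contribute 5×2 = 10; each union adds +2; each star adds +2
Total: 10 + 2 + 0 = 12 states


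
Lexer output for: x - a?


Scan left to right, longest-match per lexeme
Tokens: ID(x), OP(-), ID(a)


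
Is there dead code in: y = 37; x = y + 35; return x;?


y is read by x's definition; x is returned
No dead code


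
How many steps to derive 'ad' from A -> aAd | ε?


Derivation: A => aAd => ad
Steps: 2


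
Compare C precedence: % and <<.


'%' is multiplicative (level 10); '<<' is shift (level 8)
Higher level binds tighter
'%' has higher precedence than '<<'


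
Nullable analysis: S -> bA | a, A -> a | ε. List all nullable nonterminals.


A nonterminal is nullable iff some alternative derives ε (directly, or every symbol in it is nullable)
Nullable: {A}


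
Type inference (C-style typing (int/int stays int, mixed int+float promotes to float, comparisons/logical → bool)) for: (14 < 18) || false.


Operand types: bool || bool
Rule: logical operators take bool operands and yield bool
Result type: bool


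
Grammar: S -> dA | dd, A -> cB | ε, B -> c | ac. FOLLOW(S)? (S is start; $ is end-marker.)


$ ∈ FOLLOW(S). For each A -> αBβ: add FIRST(β)\{ε} to FOLLOW(B); if β nullable, add FOLLOW(A).
FOLLOW(S) = {$}


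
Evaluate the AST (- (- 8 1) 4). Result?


Evaluate inner: (- 8 1) = 7
Evaluate root: (- 7 4) = 3
Result: 3


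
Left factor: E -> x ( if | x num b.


Common prefix: 'x'
Factored: E -> x E', E' -> ( if | num b


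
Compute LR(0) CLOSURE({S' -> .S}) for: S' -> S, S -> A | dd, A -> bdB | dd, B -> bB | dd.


Start: S' -> .S
For each item with dot before a nonterminal B, add B -> .γ for every B-production
Closure: [S' -> .S, S -> .A, S -> .dd, A -> .bdB, A -> .dd]


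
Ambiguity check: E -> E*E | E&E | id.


'id*id&id' has two parse trees (no precedence encoded between * and &)
Ambiguous


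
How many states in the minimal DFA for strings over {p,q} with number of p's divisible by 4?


Track (count of p) mod 4: states 0..3, accept at 0
Minimal DFA: 4 states


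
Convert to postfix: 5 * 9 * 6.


Left to right (same or higher precedence on left)
Postfix: 5 9 * 6 *


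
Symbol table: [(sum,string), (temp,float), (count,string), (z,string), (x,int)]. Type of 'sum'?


Lookup 'sum' → type string


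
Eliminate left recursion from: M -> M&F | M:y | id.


Left-recursive alternatives: M&F, M:y; non-recursive: id
Introduce M': M -> idM', M' -> &FM' | :yM' | ε


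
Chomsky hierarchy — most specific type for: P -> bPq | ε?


Single nonterminal LHS, but b^n q^n is not regular
Classification: Type 2 (Context-Free)


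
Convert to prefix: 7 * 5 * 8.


left-to-right (same/higher precedence on left): tree is (* (* 7 5) 8)
Prefix: * * 7 5 8


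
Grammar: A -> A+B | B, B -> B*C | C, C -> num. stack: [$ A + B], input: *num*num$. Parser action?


'*' can extend B; shift to build B -> B*C
Action: shift


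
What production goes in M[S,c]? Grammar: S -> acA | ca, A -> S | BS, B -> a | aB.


For [S, c]: 'c' ∈ FIRST(ca)
Entry: S -> ca


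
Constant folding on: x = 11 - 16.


11 - 16 = -5 at compile time
Optimized: x = -5


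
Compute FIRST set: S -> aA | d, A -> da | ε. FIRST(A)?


Per alternative of A: FIRST(da) = {d}; FIRST(ε) = {ε}
FIRST(A) = {d, ε}


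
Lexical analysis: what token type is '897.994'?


Pattern: digits with a decimal point
Type: FLOAT_LITERAL


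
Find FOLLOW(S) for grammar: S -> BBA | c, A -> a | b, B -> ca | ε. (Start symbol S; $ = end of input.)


$ ∈ FOLLOW(S). For each A -> αBβ: add FIRST(β)\{ε} to FOLLOW(B); if β nullable, add FOLLOW(A).
FOLLOW(S) = {$}


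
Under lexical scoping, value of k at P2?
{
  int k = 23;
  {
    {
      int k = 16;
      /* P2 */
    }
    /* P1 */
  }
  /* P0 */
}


k declared in the same block as P2
k = 16


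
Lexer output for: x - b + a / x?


Scan left to right, longest-match per lexeme
Tokens: ID(x), OP(-), ID(b), OP(+), ID(a), OP(/), ID(x)


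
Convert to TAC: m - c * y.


Break into single-operator statements:
t1 = c * y
t2 = m - t1


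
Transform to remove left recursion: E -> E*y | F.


Left-recursive alternatives: E*y; non-recursive: F
Introduce E': E -> FE', E' -> *yE' | ε


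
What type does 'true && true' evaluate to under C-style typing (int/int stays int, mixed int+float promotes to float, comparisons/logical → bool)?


Operand types: bool && bool
Rule: logical operators take bool operands and yield bool
Result type: bool


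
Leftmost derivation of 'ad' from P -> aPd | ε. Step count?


Derivation: P => aPd => ad
Steps: 2


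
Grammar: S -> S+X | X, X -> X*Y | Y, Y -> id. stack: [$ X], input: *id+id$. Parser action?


shift '*' to continue X -> X*Y
Action: shift


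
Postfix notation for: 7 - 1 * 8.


* has higher precedence, evaluate 1*8 first
Postfix: 7 1 8 * -


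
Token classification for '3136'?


Pattern: digits only
Type: INTEGER_LITERAL


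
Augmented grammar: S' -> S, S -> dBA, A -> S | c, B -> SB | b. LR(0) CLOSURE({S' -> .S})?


Start: S' -> .S
For each item with dot before a nonterminal B, add B -> .γ for every B-production
Closure: [S' -> .S, S -> .dBA]


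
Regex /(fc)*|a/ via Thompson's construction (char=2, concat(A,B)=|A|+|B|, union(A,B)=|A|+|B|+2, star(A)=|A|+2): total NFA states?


Syntax tree has 3 char leaf(s), 1 union(s), 1 star(s)
chars contribute 3×2 = 6; each union adds +2; each star adds +2
Total: 6 + 2 + 2 = 10 states


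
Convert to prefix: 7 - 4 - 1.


left-to-right (same/higher precedence on left): tree is (- (- 7 4) 1)
Prefix: - - 7 4 1


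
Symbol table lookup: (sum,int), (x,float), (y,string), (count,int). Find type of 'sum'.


Lookup 'sum' → type int


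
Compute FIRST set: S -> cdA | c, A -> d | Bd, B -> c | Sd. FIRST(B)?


Per alternative of B: FIRST(c) = {c}; FIRST(Sd) = {c}
FIRST(B) = {c}


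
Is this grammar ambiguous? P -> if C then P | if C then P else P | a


dangling else: 'if C then if C then a else a' parses two ways
Ambiguous


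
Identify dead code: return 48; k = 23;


statement follows a return and is unreachable
Dead: 'k = 23'


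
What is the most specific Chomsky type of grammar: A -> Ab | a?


Left-linear: every RHS is a terminal or one nonterminal followed by a terminal
Classification: Type 3 (Regular)


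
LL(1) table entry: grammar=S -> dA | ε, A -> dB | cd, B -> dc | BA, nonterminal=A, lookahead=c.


For [A, c]: 'c' ∈ FIRST(cd)
Entry: A -> cd


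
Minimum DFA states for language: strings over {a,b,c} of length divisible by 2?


Track length mod 2: states 0..1, accept at 0
Minimal DFA: 2 states


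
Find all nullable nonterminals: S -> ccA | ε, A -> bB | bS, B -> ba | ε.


A nonterminal is nullable iff some alternative derives ε (directly, or every symbol in it is nullable)
Nullable: {B, S}


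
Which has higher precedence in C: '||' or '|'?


'|' is bitwise OR (level 3); '||' is logical OR (level 1)
Higher level binds tighter
'|' has higher precedence than '||'


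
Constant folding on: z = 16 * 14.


16 * 14 = 224 at compile time
Optimized: z = 224


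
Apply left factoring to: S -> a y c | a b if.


Common prefix: 'a'
Factored: S -> a S', S' -> y c | b if


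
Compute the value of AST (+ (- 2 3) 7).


Evaluate inner: (- 2 3) = -1
Evaluate root: (+ -1 7) = 6
Result: 6


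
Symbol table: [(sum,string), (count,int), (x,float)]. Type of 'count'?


Lookup 'count' → type int


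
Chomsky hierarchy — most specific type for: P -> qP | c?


Right-linear: every RHS is a terminal or a terminal followed by one nonterminal
Classification: Type 3 (Regular)


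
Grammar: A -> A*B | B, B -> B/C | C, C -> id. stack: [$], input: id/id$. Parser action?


no handle on stack; shift 'id'
Action: shift


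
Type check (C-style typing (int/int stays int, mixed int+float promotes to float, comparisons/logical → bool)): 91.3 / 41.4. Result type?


Operand types: float / float
Rule: mixed int/float promotes to float; int/int stays int
Result type: float


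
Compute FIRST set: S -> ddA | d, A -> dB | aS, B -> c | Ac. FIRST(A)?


Per alternative of A: FIRST(dB) = {d}; FIRST(aS) = {a}
FIRST(A) = {a, d}


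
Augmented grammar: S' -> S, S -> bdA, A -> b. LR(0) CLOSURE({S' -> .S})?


Start: S' -> .S
For each item with dot before a nonterminal B, add B -> .γ for every B-production
Closure: [S' -> .S, S -> .bdA]


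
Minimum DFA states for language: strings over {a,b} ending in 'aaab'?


Track the longest suffix of input matching a prefix of 'aaab': 5 classes (prefixes of length 0..4)
Minimal DFA: 5 states


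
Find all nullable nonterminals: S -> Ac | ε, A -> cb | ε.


A nonterminal is nullable iff some alternative derives ε (directly, or every symbol in it is nullable)
Nullable: {A, S}


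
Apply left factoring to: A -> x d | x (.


Common prefix: 'x'
Factored: A -> x A', A' -> d | (


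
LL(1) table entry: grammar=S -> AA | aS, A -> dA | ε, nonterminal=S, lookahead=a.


For [S, a]: 'a' ∈ FIRST(aS)
Entry: S -> aS


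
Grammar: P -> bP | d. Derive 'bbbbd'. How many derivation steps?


Derivation: P => bP => bbP => bbbP => bbbbP => bbbbd
Steps: 5


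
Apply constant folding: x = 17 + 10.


17 + 10 = 27 at compile time
Optimized: x = 27


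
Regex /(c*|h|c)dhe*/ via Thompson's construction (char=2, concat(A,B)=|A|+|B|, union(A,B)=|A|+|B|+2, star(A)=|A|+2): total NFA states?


Syntax tree has 6 char leaf(s), 2 union(s), 2 star(s)
chars contribute 6×2 = 12; each union adds +2; each star adds +2
Total: 12 + 4 + 4 = 20 states


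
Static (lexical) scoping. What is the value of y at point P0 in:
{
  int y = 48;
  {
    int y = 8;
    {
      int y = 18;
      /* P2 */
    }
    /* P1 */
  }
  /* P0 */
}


y declared in the same block as P0
y = 48


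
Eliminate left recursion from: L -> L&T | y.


Left-recursive alternatives: L&T; non-recursive: y
Introduce L': L -> yL', L' -> &TL' | ε


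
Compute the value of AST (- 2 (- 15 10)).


Evaluate inner: (- 15 10) = 5
Evaluate root: (- 2 5) = -3
Result: -3


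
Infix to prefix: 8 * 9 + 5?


left-to-right (same/higher precedence on left): tree is (+ (* 8 9) 5)
Prefix: + * 8 9 5
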